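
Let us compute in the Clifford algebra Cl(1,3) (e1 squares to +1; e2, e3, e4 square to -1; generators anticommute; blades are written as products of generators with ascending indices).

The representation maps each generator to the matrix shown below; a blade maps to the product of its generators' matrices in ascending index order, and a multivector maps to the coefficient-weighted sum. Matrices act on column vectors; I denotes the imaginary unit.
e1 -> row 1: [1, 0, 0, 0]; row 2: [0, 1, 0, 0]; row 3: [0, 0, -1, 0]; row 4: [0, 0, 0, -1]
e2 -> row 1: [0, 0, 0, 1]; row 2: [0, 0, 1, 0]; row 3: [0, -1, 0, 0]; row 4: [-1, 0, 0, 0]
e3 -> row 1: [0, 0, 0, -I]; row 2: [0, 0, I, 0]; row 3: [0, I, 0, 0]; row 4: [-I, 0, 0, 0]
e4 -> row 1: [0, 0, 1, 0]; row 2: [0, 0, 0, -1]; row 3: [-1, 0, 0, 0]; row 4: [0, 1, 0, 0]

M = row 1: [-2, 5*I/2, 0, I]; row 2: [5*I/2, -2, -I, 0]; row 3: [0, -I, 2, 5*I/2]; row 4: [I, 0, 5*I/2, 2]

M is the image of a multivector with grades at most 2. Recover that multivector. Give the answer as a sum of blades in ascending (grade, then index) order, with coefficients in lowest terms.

Method: the blade images are trace-orthogonal — tr(rho(e_A) rho(e_B)^-1) = 4 if A = B and 0 otherwise — and rho(e_A)^-1 = (e_A)^2 * rho(e_A) with (e_A)^2 = +1 or -1, so the coefficient of e_A in the preimage is (e_A)^2 * tr(M rho(e_A))/4.
Nonzero projections over blades of grade <= 2: e1: (e1)^2 = +1, tr(M rho(e1)) = -8, coefficient -2; e3: (e3)^2 = -1, tr(M rho(e3)) = 4, coefficient -1; e3 e4: (e3 e4)^2 = -1, tr(M rho(e3 e4)) = 10, coefficient -5/2. Every other blade of grade <= 2 projects to 0.
Answer: -2*e1 - e3 - 5/2*e3 e4


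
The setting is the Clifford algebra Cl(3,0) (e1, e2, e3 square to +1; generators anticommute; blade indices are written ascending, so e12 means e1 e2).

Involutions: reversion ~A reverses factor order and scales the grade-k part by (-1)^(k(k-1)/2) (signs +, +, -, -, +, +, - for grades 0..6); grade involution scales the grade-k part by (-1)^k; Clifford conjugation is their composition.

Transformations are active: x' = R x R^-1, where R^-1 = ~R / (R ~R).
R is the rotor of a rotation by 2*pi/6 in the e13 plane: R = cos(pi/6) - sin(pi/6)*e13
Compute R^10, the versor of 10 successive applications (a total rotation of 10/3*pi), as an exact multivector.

The rotor phase is half the rotation angle and phases add under composition, so 10 steps in the e13 plane accumulate phase 10*(pi/6) = 5*pi/3: R^10 = cos(5*pi/3) - sin(5*pi/3)*e13.
cos(5*pi/3) = 1/2 and sin(5*pi/3) = -sqrt(3)/2, so R^10 = 1/2 + sqrt(3)/2*e13. The net rotation is 4/3*pi (after discarding 1 full turn, each of which contributes a factor -1 to the rotor); the rotor keeps the half-angle phase exactly.
Answer: 1/2 + sqrt(3)/2*e13


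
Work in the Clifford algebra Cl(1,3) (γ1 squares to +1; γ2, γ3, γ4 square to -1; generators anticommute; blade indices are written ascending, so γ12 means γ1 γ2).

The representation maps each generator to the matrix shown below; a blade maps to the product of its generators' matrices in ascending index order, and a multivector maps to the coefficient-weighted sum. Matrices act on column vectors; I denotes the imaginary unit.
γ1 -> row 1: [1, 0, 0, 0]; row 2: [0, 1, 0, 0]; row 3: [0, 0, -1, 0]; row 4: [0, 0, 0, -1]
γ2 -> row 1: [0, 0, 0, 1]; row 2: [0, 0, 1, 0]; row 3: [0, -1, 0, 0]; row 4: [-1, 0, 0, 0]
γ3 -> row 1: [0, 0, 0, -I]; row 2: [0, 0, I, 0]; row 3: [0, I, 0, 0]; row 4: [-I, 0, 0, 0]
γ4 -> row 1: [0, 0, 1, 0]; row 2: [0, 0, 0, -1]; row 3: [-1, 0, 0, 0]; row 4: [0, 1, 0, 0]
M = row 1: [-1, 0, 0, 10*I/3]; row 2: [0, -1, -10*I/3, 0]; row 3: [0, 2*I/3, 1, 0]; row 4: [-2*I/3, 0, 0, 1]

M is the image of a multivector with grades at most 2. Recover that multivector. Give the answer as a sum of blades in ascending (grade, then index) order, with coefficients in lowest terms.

Method: the blade images are trace-orthogonal — tr(rho(e_A) rho(e_B)^-1) = 4 if A = B and 0 otherwise — and rho(e_A)^-1 = (e_A)^2 * rho(e_A) with (e_A)^2 = +1 or -1, so the coefficient of e_A in the preimage is (e_A)^2 * tr(M rho(e_A))/4.
Nonzero projections over blades of grade <= 2: γ1: (γ1)^2 = +1, tr(M rho(γ1)) = -4, coefficient -1; γ3: (γ3)^2 = -1, tr(M rho(γ3)) = 16/3, coefficient -4/3; γ13: (γ13)^2 = +1, tr(M rho(γ13)) = -8, coefficient -2. Every other blade of grade <= 2 projects to 0.
Answer: -γ1 - 4/3*γ3 - 2*γ13


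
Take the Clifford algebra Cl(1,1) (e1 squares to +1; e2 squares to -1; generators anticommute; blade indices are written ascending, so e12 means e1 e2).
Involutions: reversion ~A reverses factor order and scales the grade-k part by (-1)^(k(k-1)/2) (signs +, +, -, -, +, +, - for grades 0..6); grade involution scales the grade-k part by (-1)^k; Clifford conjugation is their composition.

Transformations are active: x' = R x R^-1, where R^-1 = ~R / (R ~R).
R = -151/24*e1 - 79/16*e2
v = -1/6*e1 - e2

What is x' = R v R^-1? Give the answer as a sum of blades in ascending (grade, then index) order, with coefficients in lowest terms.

~R = -151/24*e1 - 79/16*e2, and R ~R = 35035/2304, so R^-1 = ~R / (35035/2304).
R v = -35/9 + 175/32*e12
Answer: 20329/6006*e1 + 3529/1001*e2


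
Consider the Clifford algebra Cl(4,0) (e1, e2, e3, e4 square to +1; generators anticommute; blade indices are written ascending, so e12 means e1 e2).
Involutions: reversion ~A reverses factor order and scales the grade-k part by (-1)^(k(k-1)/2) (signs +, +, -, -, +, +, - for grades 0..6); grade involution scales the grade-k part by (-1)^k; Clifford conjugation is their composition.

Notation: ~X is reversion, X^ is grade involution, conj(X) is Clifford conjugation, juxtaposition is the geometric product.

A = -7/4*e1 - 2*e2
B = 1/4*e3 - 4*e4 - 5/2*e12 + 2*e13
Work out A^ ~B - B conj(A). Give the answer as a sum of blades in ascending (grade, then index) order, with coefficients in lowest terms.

first term: -5*e1 + 35/8*e2 - 7/2*e3 + 7/16*e13 - 7*e14 + 1/2*e23 - 8*e24 + 4*e123
second term: -5*e1 + 35/8*e2 - 7/2*e3 - 7/16*e13 + 7*e14 - 1/2*e23 + 8*e24 - 4*e123
Answer: 7/8*e13 - 14*e14 + e23 - 16*e24 + 8*e123


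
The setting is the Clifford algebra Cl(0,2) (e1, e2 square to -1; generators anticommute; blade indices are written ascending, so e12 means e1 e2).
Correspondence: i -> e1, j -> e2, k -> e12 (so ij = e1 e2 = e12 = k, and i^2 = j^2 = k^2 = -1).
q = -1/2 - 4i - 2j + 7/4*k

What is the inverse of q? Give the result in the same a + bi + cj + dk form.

In blades: q = -1/2 - 4*e1 - 2*e2 + 7/4*e12.
With qbar = -1/2 + 4*e1 + 2*e2 - 7/4*e12 (scalar fixed, mapped units negated), q qbar = 373/16 (the sum of squared coefficients), so q^-1 = qbar / (373/16) = -8/373 + 64/373*e1 + 32/373*e2 - 28/373*e12; translating back:
Answer: -8/373 + 64/373*i + 32/373*j - 28/373*k


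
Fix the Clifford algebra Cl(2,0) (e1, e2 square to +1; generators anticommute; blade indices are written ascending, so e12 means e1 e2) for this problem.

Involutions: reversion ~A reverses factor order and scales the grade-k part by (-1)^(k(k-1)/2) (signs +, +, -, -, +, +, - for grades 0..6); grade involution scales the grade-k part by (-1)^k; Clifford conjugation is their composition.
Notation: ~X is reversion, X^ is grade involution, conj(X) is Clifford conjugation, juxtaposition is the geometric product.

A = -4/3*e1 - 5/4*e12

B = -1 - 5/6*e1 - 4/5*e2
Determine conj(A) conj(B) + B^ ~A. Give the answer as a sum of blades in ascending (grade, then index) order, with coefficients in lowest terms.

first term: 10/9 - 1/3*e1 - 25/24*e2 - 11/60*e12
second term: -10/9 + 1/3*e1 + 25/24*e2 - 11/60*e12
Answer: -11/30*e12


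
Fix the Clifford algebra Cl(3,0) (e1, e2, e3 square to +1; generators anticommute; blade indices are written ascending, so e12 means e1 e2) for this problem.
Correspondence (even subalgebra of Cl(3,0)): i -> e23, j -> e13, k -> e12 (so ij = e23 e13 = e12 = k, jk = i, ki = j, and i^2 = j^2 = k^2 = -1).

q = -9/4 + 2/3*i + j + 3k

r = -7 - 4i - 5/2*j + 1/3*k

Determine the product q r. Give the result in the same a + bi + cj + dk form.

In blades: q = -9/4 + 3*e12 + e13 + 2/3*e23, r = -7 + 1/3*e12 - 5/2*e13 - 4*e23.
Distribute q over r term by term (generator squares from the signature, products reordered to ascending indices): (-9/4)*r = 63/4 - 3/4*e12 + 45/8*e13 + 9*e23; (3*e12)*r = -1 - 21*e12 - 12*e13 + 15/2*e23; (e13)*r = 5/2 + 4*e12 - 7*e13 + 1/3*e23; (2/3*e23)*r = 8/3 - 5/3*e12 - 2/9*e13 - 14/3*e23.
Sum: 239/12 - 233/12*e12 - 979/72*e13 + 73/6*e23; translating back through the correspondence:
Answer: 239/12 + 73/6*i - 979/72*j - 233/12*k


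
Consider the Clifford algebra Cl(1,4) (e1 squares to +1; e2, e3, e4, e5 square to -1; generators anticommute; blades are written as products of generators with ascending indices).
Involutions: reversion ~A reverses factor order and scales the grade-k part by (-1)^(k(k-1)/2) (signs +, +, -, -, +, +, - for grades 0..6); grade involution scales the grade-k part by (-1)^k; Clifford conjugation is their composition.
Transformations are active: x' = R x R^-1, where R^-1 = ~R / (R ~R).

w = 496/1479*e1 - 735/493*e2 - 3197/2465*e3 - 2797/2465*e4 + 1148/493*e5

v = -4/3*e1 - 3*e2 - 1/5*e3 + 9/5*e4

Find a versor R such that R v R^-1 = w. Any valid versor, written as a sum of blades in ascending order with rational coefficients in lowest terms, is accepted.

A norm check does it: q(v) = q(w) = -2363/225, hence R = v + w = -492/493*e1 - 2214/493*e2 - 738/493*e3 + 328/493*e4 + 1148/493*e5 realises the map — parallel part kept, (v - w)/2 negated, v carried to w.
Answer: -492/493*e1 - 2214/493*e2 - 738/493*e3 + 328/493*e4 + 1148/493*e5


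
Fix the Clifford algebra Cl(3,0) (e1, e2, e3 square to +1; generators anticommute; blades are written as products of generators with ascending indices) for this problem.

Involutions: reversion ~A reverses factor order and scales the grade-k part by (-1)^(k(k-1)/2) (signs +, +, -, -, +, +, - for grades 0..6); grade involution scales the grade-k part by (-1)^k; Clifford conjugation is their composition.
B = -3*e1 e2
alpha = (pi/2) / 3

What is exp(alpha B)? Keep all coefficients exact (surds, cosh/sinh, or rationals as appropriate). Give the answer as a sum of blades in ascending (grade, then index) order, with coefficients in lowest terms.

B^2 = (-3)^2*(e1 e2)^2 = 9*(-1) = -9 (a basis 2-blade squares to minus the product of its generators' squares).
B^2 = -9 — B^2 < 0, so the exponential closes trigonometrically: l = 3, alpha*l = pi/2, so exp(alpha B) = cos(pi/2) + (sin(pi/2)/3)*B = 0 + (1/3)*B.
Answer: -e1 e2


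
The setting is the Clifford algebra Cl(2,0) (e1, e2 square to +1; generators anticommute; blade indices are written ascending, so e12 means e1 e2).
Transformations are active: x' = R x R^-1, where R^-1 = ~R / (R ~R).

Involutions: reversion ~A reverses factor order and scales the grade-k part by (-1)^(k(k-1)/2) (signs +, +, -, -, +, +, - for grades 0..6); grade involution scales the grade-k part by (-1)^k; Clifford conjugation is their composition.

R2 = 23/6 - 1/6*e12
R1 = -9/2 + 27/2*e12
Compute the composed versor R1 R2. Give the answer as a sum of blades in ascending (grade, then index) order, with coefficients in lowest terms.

Distribute over the terms of R1 (each basis-blade product reordered to ascending indices, repeated generators contracted through their squares):
(-9/2) R2 = -69/4 + 3/4*e12
(27/2*e12) R2 = 9/4 + 207/4*e12
Summing the partial products and collecting blades:
Answer: -15 + 105/2*e12


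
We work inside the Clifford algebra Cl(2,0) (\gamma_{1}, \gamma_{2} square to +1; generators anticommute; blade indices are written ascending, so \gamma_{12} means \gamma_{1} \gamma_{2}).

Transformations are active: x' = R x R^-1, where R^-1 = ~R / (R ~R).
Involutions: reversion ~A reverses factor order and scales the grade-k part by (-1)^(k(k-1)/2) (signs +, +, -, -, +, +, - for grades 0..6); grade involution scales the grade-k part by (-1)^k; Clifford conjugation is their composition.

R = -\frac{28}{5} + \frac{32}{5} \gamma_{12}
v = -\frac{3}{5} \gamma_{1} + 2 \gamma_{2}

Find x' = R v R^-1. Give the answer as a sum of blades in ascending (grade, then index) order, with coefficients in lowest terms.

~R = -\frac{28}{5} - \frac{32}{5} \gamma_{12}, and R ~R = \frac{1808}{25}, so R^-1 = ~R / (\frac{1808}{25}).
R v = \frac{404}{25} \gamma_{1} - \frac{184}{25} \gamma_{2}
Answer: -\frac{215}{113} \gamma_{1} - \frac{486}{565} \gamma_{2}


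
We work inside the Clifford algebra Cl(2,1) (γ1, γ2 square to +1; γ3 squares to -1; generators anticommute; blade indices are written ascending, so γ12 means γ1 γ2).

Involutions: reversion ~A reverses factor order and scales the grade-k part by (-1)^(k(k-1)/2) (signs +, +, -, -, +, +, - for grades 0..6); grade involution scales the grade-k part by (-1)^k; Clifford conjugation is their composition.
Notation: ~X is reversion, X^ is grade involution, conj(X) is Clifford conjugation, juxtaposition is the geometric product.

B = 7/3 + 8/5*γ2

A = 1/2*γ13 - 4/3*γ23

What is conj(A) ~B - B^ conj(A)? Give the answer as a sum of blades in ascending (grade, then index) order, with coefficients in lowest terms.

first term: -32/15*γ3 - 7/6*γ13 + 28/9*γ23 + 4/5*γ123
second term: -32/15*γ3 - 7/6*γ13 + 28/9*γ23 - 4/5*γ123
Answer: 8/5*γ123


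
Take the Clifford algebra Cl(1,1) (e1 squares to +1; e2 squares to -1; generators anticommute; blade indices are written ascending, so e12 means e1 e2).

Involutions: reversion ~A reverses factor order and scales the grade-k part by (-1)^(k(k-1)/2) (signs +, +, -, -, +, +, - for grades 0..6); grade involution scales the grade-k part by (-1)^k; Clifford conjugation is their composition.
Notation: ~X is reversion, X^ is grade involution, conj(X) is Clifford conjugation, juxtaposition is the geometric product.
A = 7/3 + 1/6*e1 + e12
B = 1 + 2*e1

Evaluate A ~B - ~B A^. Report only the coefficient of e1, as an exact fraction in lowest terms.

first term: 8/3 + 29/6*e1 - 2*e2 + e12
second term: 2 + 9/2*e1 + 2*e2 + e12
Answer: 1/3


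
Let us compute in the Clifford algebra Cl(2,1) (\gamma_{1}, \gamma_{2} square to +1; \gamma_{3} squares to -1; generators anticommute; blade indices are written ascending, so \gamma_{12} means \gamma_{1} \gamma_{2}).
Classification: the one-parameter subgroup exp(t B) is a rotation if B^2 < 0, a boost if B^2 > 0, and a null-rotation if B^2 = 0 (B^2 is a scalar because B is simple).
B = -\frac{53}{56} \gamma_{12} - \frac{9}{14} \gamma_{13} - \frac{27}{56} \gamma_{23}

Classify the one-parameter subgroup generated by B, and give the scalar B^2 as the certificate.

B^2 term by term: the squares give (-\frac{53}{56})^2*(\gamma_{12})^2 + (-\frac{9}{14})^2*(\gamma_{13})^2 + (-\frac{27}{56})^2*(\gamma_{23})^2 = \frac{2809}{3136}*(-1) + \frac{81}{196}*(+1) + \frac{729}{3136}*(+1) = -\frac{1}{4} (each basis 2-blade squares to minus the product of its generators' squares); cross terms between blades sharing an index anticommute and cancel. So B^2 = -\frac{1}{4}.
Answer: rotation, certificate B^2 = -\frac{1}{4}. The invariant at work: B^2 = -\frac{1}{4} is unchanged by conjugation, hence its sign classifies the subgroup whatever basis B is written in.


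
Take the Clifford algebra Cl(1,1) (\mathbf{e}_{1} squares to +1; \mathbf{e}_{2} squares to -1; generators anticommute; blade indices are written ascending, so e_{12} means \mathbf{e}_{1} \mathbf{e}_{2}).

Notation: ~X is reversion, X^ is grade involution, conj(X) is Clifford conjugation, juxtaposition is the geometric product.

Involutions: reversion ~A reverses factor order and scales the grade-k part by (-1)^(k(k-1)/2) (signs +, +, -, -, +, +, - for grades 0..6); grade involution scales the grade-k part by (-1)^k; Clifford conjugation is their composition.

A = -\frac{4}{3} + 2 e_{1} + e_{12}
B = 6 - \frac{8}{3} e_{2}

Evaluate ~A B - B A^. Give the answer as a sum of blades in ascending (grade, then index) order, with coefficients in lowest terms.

first term: -8 + \frac{28}{3} e_{1} + \frac{32}{9} e_{2} - \frac{34}{3} e_{12}
second term: -8 - \frac{44}{3} e_{1} + \frac{32}{9} e_{2} + \frac{2}{3} e_{12}
Answer: 24 e_{1} - 12 e_{12}


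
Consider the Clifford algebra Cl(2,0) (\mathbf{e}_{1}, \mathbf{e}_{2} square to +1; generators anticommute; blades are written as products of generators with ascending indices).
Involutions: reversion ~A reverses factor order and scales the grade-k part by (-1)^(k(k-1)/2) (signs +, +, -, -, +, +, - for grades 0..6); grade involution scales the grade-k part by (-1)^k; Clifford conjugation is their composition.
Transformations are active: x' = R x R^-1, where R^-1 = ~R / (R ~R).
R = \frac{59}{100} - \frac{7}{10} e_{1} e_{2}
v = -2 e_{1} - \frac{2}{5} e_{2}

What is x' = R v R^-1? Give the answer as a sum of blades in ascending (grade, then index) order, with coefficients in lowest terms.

~R = \frac{59}{100} + \frac{7}{10} e_{1} e_{2}, and R ~R = \frac{8381}{10000}, so R^-1 = ~R / (\frac{8381}{10000}).
R v = -\frac{9}{10} e_{1} - \frac{409}{250} e_{2}
Answer: \frac{6142}{8381} e_{1} - \frac{79762}{41905} e_{2}


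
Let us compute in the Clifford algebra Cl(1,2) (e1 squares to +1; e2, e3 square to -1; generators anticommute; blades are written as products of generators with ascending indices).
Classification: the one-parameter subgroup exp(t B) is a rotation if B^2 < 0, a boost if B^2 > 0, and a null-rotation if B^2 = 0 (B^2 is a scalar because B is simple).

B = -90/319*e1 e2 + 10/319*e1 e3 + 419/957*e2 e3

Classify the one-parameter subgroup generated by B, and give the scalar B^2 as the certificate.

B^2 term by term: the squares give (-90/319)^2*(e1 e2)^2 + (10/319)^2*(e1 e3)^2 + (419/957)^2*(e2 e3)^2 = 8100/101761*(+1) + 100/101761*(+1) + 175561/915849*(-1) = -1/9 (each basis 2-blade squares to minus the product of its generators' squares); cross terms between blades sharing an index anticommute and cancel. So B^2 = -1/9.
Answer: rotation, certificate B^2 = -1/9. Check the certificate: B^2 = -1/9, and that sign is decisive whatever form B takes.


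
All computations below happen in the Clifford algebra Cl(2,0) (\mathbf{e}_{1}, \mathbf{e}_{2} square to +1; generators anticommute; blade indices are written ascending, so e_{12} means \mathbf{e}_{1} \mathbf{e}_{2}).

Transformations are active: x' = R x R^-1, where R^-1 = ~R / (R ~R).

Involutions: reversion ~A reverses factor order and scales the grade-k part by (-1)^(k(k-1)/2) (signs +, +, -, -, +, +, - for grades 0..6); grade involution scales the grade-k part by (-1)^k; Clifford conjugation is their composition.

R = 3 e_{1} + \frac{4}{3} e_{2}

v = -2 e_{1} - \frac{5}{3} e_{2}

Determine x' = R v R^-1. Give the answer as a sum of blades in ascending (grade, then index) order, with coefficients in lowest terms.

~R = 3 e_{1} + \frac{4}{3} e_{2}, and R ~R = \frac{97}{9}, so R^-1 = ~R / (\frac{97}{9}).
R v = -\frac{74}{9} - \frac{7}{3} e_{12}
Answer: -\frac{250}{97} e_{1} - \frac{107}{291} e_{2}


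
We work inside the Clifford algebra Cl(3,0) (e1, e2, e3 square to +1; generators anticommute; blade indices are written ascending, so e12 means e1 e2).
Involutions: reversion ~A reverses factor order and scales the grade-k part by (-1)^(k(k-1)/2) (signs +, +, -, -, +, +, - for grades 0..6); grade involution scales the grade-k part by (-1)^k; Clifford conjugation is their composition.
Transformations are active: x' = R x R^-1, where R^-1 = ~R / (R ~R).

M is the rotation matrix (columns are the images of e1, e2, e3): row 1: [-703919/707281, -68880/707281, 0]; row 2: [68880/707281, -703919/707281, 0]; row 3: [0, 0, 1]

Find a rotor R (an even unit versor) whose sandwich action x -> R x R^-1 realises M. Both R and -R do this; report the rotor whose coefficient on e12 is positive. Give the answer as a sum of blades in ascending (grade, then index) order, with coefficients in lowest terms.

Method: write R = a + b12*e12 + b13*e13 + b23*e23 with a^2 + b12^2 + b13^2 + b23^2 = 1 (so R^-1 = ~R). Expanding the columns R e_j ~R gives tr M = 4a^2 - 1 and, from the antisymmetric part, M21 - M12 = -4a*b12, M13 - M31 = 4a*b13, M32 - M23 = -4a*b23.
Here tr M = -700557/707281, so a^2 = (1 + tr M)/4 = 1681/707281 and a = ±41/841. Taking a = 41/841: M21 - M12 = 137760/707281, M13 - M31 = 0, M32 - M23 = 0, giving b12 = -840/841, b13 = 0, b23 = 0, i.e. R = 41/841 - 840/841*e12.
Its e12 coefficient is negative, so report the other preimage -R.
Answer: -41/841 + 840/841*e12. Key observation: the double cover Spin(3) -> SO(3) sends R and -R to the same matrix (trace -700557/707281 here), so the stated sign of the e12 coefficient is what selects one sheet.


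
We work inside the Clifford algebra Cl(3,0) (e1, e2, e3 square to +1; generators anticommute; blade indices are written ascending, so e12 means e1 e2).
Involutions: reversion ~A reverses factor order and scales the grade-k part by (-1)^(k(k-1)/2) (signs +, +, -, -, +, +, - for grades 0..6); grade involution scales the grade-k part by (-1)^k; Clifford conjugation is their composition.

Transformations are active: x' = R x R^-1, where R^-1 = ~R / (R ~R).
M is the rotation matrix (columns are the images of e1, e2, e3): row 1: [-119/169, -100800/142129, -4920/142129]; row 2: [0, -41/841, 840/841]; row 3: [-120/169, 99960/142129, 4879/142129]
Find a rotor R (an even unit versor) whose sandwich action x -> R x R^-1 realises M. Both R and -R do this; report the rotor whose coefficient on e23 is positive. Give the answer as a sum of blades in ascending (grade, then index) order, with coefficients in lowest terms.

Method: write R = a + b12*e12 + b13*e13 + b23*e23 with a^2 + b12^2 + b13^2 + b23^2 = 1 (so R^-1 = ~R). Expanding the columns R e_j ~R gives tr M = 4a^2 - 1 and, from the antisymmetric part, M21 - M12 = -4a*b12, M13 - M31 = 4a*b13, M32 - M23 = -4a*b23.
Here tr M = -102129/142129, so a^2 = (1 + tr M)/4 = 10000/142129 and a = ±100/377. Taking a = 100/377: M21 - M12 = 100800/142129, M13 - M31 = 96000/142129, M32 - M23 = -42000/142129, giving b12 = -252/377, b13 = 240/377, b23 = 105/377, i.e. R = 100/377 - 252/377*e12 + 240/377*e13 + 105/377*e23.
Its e23 coefficient is already positive.
Answer: 100/377 - 252/377*e12 + 240/377*e13 + 105/377*e23. Sheet selection: the two-to-one cover makes ±R indistinguishable at the matrix level (trace -102129/142129), so uniqueness comes from the required sign on e23.


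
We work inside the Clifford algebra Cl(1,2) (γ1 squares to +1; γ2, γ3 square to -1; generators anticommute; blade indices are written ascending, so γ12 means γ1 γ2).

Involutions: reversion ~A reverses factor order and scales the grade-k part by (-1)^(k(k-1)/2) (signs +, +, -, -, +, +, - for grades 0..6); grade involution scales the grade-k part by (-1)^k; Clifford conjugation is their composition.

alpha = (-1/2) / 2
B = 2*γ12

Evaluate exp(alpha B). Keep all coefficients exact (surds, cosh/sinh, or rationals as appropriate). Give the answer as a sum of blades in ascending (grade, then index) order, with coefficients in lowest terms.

B^2 = (2)^2*(γ12)^2 = 4*(+1) = 4 (a basis 2-blade squares to minus the product of its generators' squares).
B^2 = 4 — the series telescopes hyperbolically here: l = 2, alpha*l = -1/2, so exp(alpha B) = cosh(-1/2) + (sinh(-1/2)/2)*B = cosh(1/2) + (-sinh(1/2)/2)*B.
Answer: cosh(1/2) - sinh(1/2)*γ12


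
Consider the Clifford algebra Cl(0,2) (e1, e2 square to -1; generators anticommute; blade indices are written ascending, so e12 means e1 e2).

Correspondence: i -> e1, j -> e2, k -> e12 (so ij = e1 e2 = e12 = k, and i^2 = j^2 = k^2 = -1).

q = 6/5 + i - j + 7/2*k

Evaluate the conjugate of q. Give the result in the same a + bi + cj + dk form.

In blades: q = 6/5 + e1 - e2 + 7/2*e12.
Conjugation here is Clifford conjugation: the scalar is fixed and the grade-1 and grade-2 blades all flip sign, giving 6/5 - e1 + e2 - 7/2*e12; translating back:
Answer: 6/5 - i + j - 7/2*k


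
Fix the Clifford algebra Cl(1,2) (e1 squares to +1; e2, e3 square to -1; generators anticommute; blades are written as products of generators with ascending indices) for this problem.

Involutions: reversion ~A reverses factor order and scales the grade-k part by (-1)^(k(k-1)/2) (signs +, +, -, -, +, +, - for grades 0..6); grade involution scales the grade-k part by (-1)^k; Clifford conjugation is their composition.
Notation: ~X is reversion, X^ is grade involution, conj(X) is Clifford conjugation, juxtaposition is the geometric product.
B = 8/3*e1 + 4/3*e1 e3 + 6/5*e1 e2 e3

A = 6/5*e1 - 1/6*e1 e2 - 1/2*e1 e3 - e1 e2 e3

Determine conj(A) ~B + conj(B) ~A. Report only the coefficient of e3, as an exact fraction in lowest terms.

first term: -76/15 - 53/45*e2 + 1/15*e3 - 226/225*e2 e3
second term: -76/15 + 13/45*e2 + 7/15*e3 - 326/225*e2 e3
Answer: 8/15


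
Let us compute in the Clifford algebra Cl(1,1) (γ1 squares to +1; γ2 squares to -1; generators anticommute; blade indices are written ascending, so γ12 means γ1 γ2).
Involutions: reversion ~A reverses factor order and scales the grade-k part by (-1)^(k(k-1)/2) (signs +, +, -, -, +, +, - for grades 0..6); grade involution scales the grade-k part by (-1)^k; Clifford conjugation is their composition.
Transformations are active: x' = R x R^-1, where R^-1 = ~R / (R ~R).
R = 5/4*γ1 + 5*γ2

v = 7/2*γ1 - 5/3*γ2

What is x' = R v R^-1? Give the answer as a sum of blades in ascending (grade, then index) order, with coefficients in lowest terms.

~R = 5/4*γ1 + 5*γ2, and R ~R = -375/16, so R^-1 = ~R / (-375/16).
R v = 305/24 - 235/12*γ12
Answer: -437/90*γ1 - 169/45*γ2


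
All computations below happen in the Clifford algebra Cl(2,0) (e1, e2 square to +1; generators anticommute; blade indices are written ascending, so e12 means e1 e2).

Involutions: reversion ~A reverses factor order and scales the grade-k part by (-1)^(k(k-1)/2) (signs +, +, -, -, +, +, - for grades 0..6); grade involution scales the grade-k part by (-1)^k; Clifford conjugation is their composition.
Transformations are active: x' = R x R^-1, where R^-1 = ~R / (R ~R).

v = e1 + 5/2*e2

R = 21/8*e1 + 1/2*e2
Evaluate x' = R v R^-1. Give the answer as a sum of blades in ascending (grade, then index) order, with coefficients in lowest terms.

~R = 21/8*e1 + 1/2*e2, and R ~R = 457/64, so R^-1 = ~R / (457/64).
R v = 31/8 + 97/16*e12
Answer: 845/457*e1 - 1789/914*e2


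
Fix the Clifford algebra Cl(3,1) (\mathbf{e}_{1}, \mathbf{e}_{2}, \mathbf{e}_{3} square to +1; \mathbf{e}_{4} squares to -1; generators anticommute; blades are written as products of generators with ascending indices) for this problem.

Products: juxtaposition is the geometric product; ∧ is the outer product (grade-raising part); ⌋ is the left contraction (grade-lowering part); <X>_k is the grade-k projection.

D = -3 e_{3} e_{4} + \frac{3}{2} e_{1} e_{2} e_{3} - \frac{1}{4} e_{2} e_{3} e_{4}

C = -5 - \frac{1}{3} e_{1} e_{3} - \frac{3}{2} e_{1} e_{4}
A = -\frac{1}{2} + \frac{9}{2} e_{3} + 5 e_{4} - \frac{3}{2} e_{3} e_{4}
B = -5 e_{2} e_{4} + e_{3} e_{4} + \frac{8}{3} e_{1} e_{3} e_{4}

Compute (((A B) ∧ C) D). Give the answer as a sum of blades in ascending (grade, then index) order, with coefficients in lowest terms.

step 1: -\frac{3}{2} - 4 e_{1} - 25 e_{2} + 5 e_{3} + \frac{9}{2} e_{4} - \frac{40}{3} e_{1} e_{3} - 12 e_{1} e_{4} - \frac{15}{2} e_{2} e_{3} + \frac{5}{2} e_{2} e_{4} - \frac{1}{2} e_{3} e_{4} - \frac{4}{3} e_{1} e_{3} e_{4} + \frac{45}{2} e_{2} e_{3} e_{4}
step 2: \frac{15}{2} + 20 e_{1} + 125 e_{2} - 25 e_{3} - \frac{45}{2} e_{4} + \frac{403}{6} e_{1} e_{3} + \frac{249}{4} e_{1} e_{4} + \frac{75}{2} e_{2} e_{3} - \frac{25}{2} e_{2} e_{4} + \frac{5}{2} e_{3} e_{4} - \frac{25}{3} e_{1} e_{2} e_{3} - \frac{75}{2} e_{1} e_{2} e_{4} + \frac{38}{3} e_{1} e_{3} e_{4} - \frac{225}{2} e_{2} e_{3} e_{4} + \frac{145}{12} e_{1} e_{2} e_{3} e_{4}
step 3: \frac{265}{8} - \frac{4669}{48} e_{1} + \frac{3501}{8} e_{2} + \frac{515}{8} e_{3} + \frac{205}{2} e_{4} - \frac{923}{12} e_{1} e_{2} - \frac{3069}{8} e_{1} e_{3} - \frac{1117}{3} e_{1} e_{4} + \frac{495}{8} e_{2} e_{3} - \frac{551}{4} e_{2} e_{4} - 110 e_{3} e_{4} + \frac{2229}{16} e_{1} e_{2} e_{3} + \frac{913}{24} e_{1} e_{2} e_{4} - \frac{315}{4} e_{1} e_{3} e_{4} - \frac{1881}{4} e_{2} e_{3} e_{4} + \frac{115}{4} e_{1} e_{2} e_{3} e_{4}
Answer: \frac{265}{8} - \frac{4669}{48} e_{1} + \frac{3501}{8} e_{2} + \frac{515}{8} e_{3} + \frac{205}{2} e_{4} - \frac{923}{12} e_{1} e_{2} - \frac{3069}{8} e_{1} e_{3} - \frac{1117}{3} e_{1} e_{4} + \frac{495}{8} e_{2} e_{3} - \frac{551}{4} e_{2} e_{4} - 110 e_{3} e_{4} + \frac{2229}{16} e_{1} e_{2} e_{3} + \frac{913}{24} e_{1} e_{2} e_{4} - \frac{315}{4} e_{1} e_{3} e_{4} - \frac{1881}{4} e_{2} e_{3} e_{4} + \frac{115}{4} e_{1} e_{2} e_{3} e_{4}


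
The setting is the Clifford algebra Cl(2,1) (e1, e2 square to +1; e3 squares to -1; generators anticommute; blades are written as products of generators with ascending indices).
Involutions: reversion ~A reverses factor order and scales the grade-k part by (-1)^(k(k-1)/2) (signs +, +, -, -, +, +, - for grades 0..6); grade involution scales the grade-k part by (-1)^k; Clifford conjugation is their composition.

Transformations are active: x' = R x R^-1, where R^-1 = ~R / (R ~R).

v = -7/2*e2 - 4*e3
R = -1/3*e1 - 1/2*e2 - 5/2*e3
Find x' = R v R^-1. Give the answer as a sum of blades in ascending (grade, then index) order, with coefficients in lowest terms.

~R = -1/3*e1 - 1/2*e2 - 5/2*e3, and R ~R = -53/9, so R^-1 = ~R / (-53/9).
R v = -33/4 + 7/6*e1 e2 + 4/3*e1 e3 - 27/4*e2 e3
Answer: -99/106*e1 + 445/212*e2 - 637/212*e3


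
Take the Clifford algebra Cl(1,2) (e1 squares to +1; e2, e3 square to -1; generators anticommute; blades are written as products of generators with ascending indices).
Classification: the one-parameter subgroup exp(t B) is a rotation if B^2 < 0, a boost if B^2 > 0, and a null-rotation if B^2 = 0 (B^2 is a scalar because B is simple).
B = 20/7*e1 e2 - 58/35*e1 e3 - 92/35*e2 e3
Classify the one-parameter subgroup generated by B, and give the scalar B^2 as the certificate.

B^2 term by term: the squares give (20/7)^2*(e1 e2)^2 + (-58/35)^2*(e1 e3)^2 + (-92/35)^2*(e2 e3)^2 = 400/49*(+1) + 3364/1225*(+1) + 8464/1225*(-1) = 4 (each basis 2-blade squares to minus the product of its generators' squares); cross terms between blades sharing an index anticommute and cancel. So B^2 = 4.
Answer: boost, certificate B^2 = 4. B^2 = 4 is basis-independent, so its sign is the whole story.


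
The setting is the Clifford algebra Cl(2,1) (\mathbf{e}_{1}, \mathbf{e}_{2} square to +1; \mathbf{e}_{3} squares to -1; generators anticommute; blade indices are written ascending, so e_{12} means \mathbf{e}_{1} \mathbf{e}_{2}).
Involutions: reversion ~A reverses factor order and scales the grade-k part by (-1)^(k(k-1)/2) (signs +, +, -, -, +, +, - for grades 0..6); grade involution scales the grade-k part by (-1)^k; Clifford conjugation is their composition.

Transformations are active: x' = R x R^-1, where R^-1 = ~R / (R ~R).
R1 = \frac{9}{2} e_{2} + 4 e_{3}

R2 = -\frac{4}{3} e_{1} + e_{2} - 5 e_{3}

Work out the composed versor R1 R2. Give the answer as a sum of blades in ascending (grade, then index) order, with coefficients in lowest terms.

Distribute over the terms of R1 (each basis-blade product reordered to ascending indices, repeated generators contracted through their squares):
(\frac{9}{2} e_{2}) R2 = \frac{9}{2} + 6 e_{12} - \frac{45}{2} e_{23}
(4 e_{3}) R2 = 20 + \frac{16}{3} e_{13} - 4 e_{23}
Summing the partial products and collecting blades:
Answer: \frac{49}{2} + 6 e_{12} + \frac{16}{3} e_{13} - \frac{53}{2} e_{23}


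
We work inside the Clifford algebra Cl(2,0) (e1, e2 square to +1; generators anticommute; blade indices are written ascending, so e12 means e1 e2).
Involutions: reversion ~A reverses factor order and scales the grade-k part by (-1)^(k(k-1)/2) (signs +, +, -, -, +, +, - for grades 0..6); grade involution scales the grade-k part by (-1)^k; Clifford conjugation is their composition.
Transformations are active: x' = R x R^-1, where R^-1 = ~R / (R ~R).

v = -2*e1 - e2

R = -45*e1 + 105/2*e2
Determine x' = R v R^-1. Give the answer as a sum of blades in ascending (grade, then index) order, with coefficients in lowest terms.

~R = -45*e1 + 105/2*e2, and R ~R = 19125/4, so R^-1 = ~R / (19125/4).
R v = 75/2 + 150*e12
Answer: 22/17*e1 + 31/17*e2


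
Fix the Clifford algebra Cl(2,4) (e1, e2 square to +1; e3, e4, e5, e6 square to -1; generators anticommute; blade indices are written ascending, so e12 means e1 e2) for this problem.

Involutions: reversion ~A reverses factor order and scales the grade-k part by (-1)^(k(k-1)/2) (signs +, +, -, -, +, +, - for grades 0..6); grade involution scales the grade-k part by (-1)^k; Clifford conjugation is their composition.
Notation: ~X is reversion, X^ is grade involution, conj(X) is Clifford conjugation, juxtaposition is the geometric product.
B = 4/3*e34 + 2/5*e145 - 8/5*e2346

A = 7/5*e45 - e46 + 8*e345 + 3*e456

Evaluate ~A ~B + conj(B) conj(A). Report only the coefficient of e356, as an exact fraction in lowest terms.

first term: -14/25*e1 - 32/3*e5 + 16/5*e13 + 6/5*e16 + 8/5*e23 + 28/15*e35 - 4/3*e36 + 2/5*e156 + 24/5*e235 + 64/5*e256 + 4*e356 + 56/25*e2356
second term: 14/25*e1 + 32/3*e5 - 16/5*e13 - 6/5*e16 + 8/5*e23 - 28/15*e35 + 4/3*e36 + 2/5*e156 - 24/5*e235 - 64/5*e256 + 4*e356 - 56/25*e2356
Answer: 8


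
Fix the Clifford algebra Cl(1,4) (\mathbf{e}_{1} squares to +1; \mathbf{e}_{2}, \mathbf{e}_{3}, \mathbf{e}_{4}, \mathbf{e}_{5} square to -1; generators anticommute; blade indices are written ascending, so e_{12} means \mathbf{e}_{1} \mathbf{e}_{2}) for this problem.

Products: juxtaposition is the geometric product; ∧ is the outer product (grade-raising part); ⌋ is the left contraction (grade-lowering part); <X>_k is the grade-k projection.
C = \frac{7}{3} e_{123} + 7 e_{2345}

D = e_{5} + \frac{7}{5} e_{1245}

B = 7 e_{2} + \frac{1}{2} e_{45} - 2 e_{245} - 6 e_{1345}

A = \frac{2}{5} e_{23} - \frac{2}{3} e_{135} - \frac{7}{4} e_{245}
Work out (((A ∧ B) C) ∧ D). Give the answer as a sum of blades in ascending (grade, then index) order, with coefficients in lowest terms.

step 1: -\frac{14}{3} e_{1235} + \frac{1}{5} e_{2345}
step 2: \frac{7}{5} - \frac{98}{9} e_{5} + \frac{98}{3} e_{14} - \frac{7}{15} e_{145}
step 3: \frac{7}{5} e_{5} + \frac{98}{3} e_{145} + \frac{49}{25} e_{1245}
Answer: \frac{7}{5} e_{5} + \frac{98}{3} e_{145} + \frac{49}{25} e_{1245}


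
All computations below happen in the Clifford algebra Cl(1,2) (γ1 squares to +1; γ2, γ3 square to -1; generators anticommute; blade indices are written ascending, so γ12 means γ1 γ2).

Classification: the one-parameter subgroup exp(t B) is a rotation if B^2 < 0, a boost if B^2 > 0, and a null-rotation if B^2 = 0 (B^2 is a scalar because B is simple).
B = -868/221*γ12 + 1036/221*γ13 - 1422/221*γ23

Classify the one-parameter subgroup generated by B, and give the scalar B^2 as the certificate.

B^2 term by term: the squares give (-868/221)^2*(γ12)^2 + (1036/221)^2*(γ13)^2 + (-1422/221)^2*(γ23)^2 = 753424/48841*(+1) + 1073296/48841*(+1) + 2022084/48841*(-1) = -4 (each basis 2-blade squares to minus the product of its generators' squares); cross terms between blades sharing an index anticommute and cancel. So B^2 = -4.
Answer: rotation, certificate B^2 = -4. No conjugation can change B^2 = -4; the sign gives the class.


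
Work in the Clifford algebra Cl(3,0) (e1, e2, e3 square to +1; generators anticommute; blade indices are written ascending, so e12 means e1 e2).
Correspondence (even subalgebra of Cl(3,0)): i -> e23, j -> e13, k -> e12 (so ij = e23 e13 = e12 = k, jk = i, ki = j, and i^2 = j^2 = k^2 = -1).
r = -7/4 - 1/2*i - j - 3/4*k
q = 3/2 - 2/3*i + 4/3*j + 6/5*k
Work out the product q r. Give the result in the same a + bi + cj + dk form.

In blades: q = 3/2 + 6/5*e12 + 4/3*e13 - 2/3*e23, r = -7/4 - 3/4*e12 - e13 - 1/2*e23.
Distribute q over r term by term (generator squares from the signature, products reordered to ascending indices): (3/2)*r = -21/8 - 9/8*e12 - 3/2*e13 - 3/4*e23; (6/5*e12)*r = 9/10 - 21/10*e12 - 3/5*e13 + 6/5*e23; (4/3*e13)*r = 4/3 + 2/3*e12 - 7/3*e13 - e23; (-2/3*e23)*r = -1/3 + 2/3*e12 - 1/2*e13 + 7/6*e23.
Sum: -29/40 - 227/120*e12 - 74/15*e13 + 37/60*e23; translating back through the correspondence:
Answer: -29/40 + 37/60*i - 74/15*j - 227/120*k


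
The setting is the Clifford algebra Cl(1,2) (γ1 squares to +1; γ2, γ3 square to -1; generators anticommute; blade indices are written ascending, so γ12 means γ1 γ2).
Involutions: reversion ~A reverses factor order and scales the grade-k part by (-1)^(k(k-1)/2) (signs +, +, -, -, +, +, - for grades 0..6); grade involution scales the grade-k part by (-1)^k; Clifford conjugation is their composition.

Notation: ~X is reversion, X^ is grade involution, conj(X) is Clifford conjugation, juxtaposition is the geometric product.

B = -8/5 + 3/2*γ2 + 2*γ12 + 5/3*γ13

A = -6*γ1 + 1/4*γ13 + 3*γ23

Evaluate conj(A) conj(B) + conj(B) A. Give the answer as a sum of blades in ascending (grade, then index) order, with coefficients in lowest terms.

first term: 5/12 - 48/5*γ1 - 12*γ2 - 11/2*γ3 - 14*γ12 + 32/5*γ13 + 53/10*γ23 - 3/8*γ123
second term: -5/12 + 48/5*γ1 - 12*γ2 - 11/2*γ3 - 14*γ12 + 28/5*γ13 - 43/10*γ23 + 3/8*γ123
Answer: -24*γ2 - 11*γ3 - 28*γ12 + 12*γ13 + γ23


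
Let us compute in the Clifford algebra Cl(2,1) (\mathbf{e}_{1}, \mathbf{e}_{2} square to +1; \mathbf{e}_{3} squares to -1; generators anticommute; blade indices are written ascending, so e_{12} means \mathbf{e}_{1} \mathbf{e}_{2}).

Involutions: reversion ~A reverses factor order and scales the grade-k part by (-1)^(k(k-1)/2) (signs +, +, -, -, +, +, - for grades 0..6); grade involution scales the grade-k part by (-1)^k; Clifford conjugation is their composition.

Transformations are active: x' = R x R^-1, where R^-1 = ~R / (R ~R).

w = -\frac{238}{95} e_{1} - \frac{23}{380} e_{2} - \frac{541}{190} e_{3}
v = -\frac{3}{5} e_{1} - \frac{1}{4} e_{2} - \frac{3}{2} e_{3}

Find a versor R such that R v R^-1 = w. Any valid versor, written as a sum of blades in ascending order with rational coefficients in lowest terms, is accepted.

R = v + w = -\frac{59}{19} e_{1} - \frac{59}{190} e_{2} - \frac{413}{95} e_{3} works: the equal norms (-\frac{731}{400}) guarantee its sandwich swaps v into w.
Answer: -\frac{59}{19} e_{1} - \frac{59}{190} e_{2} - \frac{413}{95} e_{3}


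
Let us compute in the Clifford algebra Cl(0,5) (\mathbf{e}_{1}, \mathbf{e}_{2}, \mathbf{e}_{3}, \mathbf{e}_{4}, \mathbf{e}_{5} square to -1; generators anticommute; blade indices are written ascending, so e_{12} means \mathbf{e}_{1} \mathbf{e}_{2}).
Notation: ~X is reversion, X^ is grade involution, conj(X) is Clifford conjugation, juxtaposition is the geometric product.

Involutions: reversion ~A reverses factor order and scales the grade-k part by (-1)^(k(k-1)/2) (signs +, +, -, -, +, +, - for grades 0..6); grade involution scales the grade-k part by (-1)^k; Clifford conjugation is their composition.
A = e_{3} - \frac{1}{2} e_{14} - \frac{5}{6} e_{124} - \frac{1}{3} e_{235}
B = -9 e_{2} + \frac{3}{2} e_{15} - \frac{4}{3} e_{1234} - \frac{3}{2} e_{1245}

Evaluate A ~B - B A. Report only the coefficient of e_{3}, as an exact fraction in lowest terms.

first term: -\frac{10}{9} e_{3} + \frac{5}{4} e_{5} + \frac{15}{2} e_{14} + \frac{25}{3} e_{23} + \frac{3}{4} e_{25} - 3 e_{35} + \frac{3}{4} e_{45} + \frac{1}{2} e_{123} - \frac{19}{6} e_{124} + \frac{1}{2} e_{134} + \frac{3}{2} e_{135} - \frac{4}{9} e_{145} - \frac{5}{4} e_{245} - \frac{3}{2} e_{12345}
second term: \frac{10}{9} e_{3} - \frac{5}{4} e_{5} + \frac{15}{2} e_{14} - \frac{29}{3} e_{23} + \frac{3}{4} e_{25} - 3 e_{35} + \frac{3}{4} e_{45} + \frac{1}{2} e_{123} - \frac{35}{6} e_{124} + \frac{1}{2} e_{134} - \frac{3}{2} e_{135} - \frac{4}{9} e_{145} - \frac{5}{4} e_{245} - \frac{3}{2} e_{12345}
Answer: -\frac{20}{9}


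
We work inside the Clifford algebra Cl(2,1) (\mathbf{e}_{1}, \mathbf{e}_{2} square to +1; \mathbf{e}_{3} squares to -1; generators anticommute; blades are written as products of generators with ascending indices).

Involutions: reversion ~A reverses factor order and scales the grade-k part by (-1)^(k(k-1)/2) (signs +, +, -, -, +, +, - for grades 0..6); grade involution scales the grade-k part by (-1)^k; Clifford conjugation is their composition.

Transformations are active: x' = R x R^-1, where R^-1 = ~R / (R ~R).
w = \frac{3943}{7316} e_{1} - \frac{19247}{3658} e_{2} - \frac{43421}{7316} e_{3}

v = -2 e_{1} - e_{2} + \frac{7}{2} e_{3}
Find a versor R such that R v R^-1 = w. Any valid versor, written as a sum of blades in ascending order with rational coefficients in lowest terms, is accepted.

The midline construction: v and w both square to -\frac{29}{4}, so reflecting in their sum -\frac{10689}{7316} e_{1} - \frac{22905}{3658} e_{2} - \frac{17815}{7316} e_{3} exchanges them.
Answer: -\frac{10689}{7316} e_{1} - \frac{22905}{3658} e_{2} - \frac{17815}{7316} e_{3}
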